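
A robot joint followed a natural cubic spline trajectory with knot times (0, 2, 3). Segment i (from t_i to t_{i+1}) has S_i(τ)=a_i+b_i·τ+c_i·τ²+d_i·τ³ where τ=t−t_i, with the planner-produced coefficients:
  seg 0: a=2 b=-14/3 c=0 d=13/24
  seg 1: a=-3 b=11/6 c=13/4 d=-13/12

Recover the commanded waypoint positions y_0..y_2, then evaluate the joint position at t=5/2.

y_0=2 y_1=-3 y_2=1
S(5/2) = -45/32

y_0 = S_0(0) = a_0 = 2
y_1 = S_1(0) = a_1 = -3
y_2 = S_1(1) = 1
t_q=5/2 is in segment 1 (τ=1/2); S_1(τ)=-45/32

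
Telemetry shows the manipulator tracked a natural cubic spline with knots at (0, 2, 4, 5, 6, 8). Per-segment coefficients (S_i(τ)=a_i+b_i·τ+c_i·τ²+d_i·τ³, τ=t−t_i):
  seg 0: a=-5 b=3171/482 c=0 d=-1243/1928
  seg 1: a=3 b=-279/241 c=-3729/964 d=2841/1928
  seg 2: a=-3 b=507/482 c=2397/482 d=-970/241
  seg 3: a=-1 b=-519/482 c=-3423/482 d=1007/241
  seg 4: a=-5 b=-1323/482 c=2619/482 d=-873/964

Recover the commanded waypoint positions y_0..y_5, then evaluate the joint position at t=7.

y_0 = S_0(0) = a_0 = -5
y_1 = S_1(0) = a_1 = 3
y_2 = S_2(0) = a_2 = -3
y_3 = S_3(0) = a_3 = -1
y_4 = S_4(0) = a_4 = -5
y_5 = S_4(2) = 4
t_q=7 is in segment 4 (τ=1); S_4(τ)=-3101/964

y_0=-5 y_1=3 y_2=-3 y_3=-1 y_4=-5 y_5=4
S(7) = -3101/964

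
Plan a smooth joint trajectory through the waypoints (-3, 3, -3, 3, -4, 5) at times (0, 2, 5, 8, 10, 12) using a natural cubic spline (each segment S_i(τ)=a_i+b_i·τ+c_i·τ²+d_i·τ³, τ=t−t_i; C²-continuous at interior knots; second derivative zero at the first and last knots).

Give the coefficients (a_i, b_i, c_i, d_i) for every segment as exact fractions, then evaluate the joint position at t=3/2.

Δ: Δ0=3, Δ1=-2, Δ2=2, Δ3=-7/2, Δ4=9/2
row 1: diag=10, rhs=-30; c'=3/10, d'=-3
row 2: denom=12−3·3/10=111/10; d'=(24−3·-3)/(111/10)=110/37
row 3: denom=10−3·10/37=340/37; d'=(-33−3·110/37)/(340/37)=-1551/340
row 4: denom=8−2·37/170=643/85; d'=(48−2·-1551/340)/(643/85)=9711/1286
back: M4=9711/1286
back: M3=-1551/340−37/170·9711/1286=-3990/643
back: M2=110/37−10/37·-3990/643=2990/643
back: M1=-3−3/10·2990/643=-2826/643
M: M0=0, M1=-2826/643, M2=2990/643, M3=-3990/643, M4=9711/1286, M5=0
seg 0: a=-3, c=M0/2=0, d=(M1−M0)/(6·2)=-471/1286, b=Δ0−h0·(2M0+M1)/6=2871/643
seg 1: a=3, c=M1/2=-1413/643, d=(M2−M1)/(6·3)=2908/5787, b=Δ1−h1·(2M1+M2)/6=45/643
seg 2: a=-3, c=M2/2=1495/643, d=(M3−M2)/(6·3)=-3490/5787, b=Δ2−h2·(2M2+M3)/6=291/643
seg 3: a=3, c=M3/2=-1995/643, d=(M4−M3)/(6·2)=5897/5144, b=Δ3−h3·(2M3+M4)/6=-1209/643
seg 4: a=-4, c=M4/2=9711/2572, d=(M5−M4)/(6·2)=-3237/5144, b=Δ4−h4·(2M4+M5)/6=-687/1286
t_q=3/2 → seg 0, τ=3/2; S=-3+2871/643·τ+0·τ²+-471/1286·τ³=25323/10288

  seg 0: a=-3 b=2871/643 c=0 d=-471/1286
  seg 1: a=3 b=45/643 c=-1413/643 d=2908/5787
  seg 2: a=-3 b=291/643 c=1495/643 d=-3490/5787
  seg 3: a=3 b=-1209/643 c=-1995/643 d=5897/5144
  seg 4: a=-4 b=-687/1286 c=9711/2572 d=-3237/5144
S(3/2) = 25323/10288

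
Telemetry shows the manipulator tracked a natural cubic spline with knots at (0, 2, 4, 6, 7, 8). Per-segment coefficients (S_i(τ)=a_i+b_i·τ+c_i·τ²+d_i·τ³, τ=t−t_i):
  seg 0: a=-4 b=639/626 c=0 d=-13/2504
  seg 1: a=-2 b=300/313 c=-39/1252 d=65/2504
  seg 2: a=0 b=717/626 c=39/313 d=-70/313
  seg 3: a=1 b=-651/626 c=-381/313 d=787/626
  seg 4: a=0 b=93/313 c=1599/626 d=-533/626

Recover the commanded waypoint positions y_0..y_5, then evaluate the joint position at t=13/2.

y_0=-4 y_1=-2 y_2=0 y_3=1 y_4=0 y_5=2
S(13/2) = 1667/5008

y_0 = S_0(0) = a_0 = -4
y_1 = S_1(0) = a_1 = -2
y_2 = S_2(0) = a_2 = 0
y_3 = S_3(0) = a_3 = 1
y_4 = S_4(0) = a_4 = 0
y_5 = S_4(1) = 2
t_q=13/2 is in segment 3 (τ=1/2); S_3(τ)=1667/5008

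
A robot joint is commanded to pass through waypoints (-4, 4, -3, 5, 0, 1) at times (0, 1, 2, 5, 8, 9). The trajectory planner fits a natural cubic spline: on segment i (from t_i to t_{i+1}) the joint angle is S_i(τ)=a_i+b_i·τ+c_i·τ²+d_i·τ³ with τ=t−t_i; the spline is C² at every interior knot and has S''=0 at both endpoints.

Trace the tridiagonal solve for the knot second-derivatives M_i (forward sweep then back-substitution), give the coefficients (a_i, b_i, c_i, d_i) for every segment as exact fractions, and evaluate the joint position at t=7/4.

Δ: Δ0=8, Δ1=-7, Δ2=8/3, Δ3=-5/3, Δ4=1
row 1: diag=4, rhs=-90; c'=1/4, d'=-45/2
row 2: denom=8−1·1/4=31/4; d'=(58−1·-45/2)/(31/4)=322/31
row 3: denom=12−3·12/31=336/31; d'=(-26−3·322/31)/(336/31)=-443/84
row 4: denom=8−3·31/112=803/112; d'=(16−3·-443/84)/(803/112)=324/73
back: M4=324/73
back: M3=-443/84−31/112·324/73=-1424/219
back: M2=322/31−12/31·-1424/219=942/73
back: M1=-45/2−1/4·942/73=-1878/73
M: M0=0, M1=-1878/73, M2=942/73, M3=-1424/219, M4=324/73, M5=0
seg 0: a=-4, c=M0/2=0, d=(M1−M0)/(6·1)=-313/73, b=Δ0−h0·(2M0+M1)/6=897/73
seg 1: a=4, c=M1/2=-939/73, d=(M2−M1)/(6·1)=470/73, b=Δ1−h1·(2M1+M2)/6=-42/73
seg 2: a=-3, c=M2/2=471/73, d=(M3−M2)/(6·3)=-2125/1971, b=Δ2−h2·(2M2+M3)/6=-510/73
seg 3: a=5, c=M3/2=-712/219, d=(M4−M3)/(6·3)=1198/1971, b=Δ3−h3·(2M3+M4)/6=191/73
seg 4: a=0, c=M4/2=162/73, d=(M5−M4)/(6·1)=-54/73, b=Δ4−h4·(2M4+M5)/6=-35/73
t_q=7/4 → seg 1, τ=3/4; S=4+-42/73·τ+-939/73·τ²+470/73·τ³=-2221/2336

  seg 0: a=-4 b=897/73 c=0 d=-313/73
  seg 1: a=4 b=-42/73 c=-939/73 d=470/73
  seg 2: a=-3 b=-510/73 c=471/73 d=-2125/1971
  seg 3: a=5 b=191/73 c=-712/219 d=1198/1971
  seg 4: a=0 b=-35/73 c=162/73 d=-54/73
S(7/4) = -2221/2336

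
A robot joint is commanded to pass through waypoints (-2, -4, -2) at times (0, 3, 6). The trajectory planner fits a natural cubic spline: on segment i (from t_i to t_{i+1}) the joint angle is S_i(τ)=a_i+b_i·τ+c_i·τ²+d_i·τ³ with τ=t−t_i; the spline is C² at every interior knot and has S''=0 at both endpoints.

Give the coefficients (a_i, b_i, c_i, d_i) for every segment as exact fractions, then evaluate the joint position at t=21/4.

Δ: Δ0=-2/3, Δ1=2/3
row 1: diag=12, rhs=8; c'=1/4, d'=2/3
back: M1=2/3
M: M0=0, M1=2/3, M2=0
seg 0: a=-2, c=M0/2=0, d=(M1−M0)/(6·3)=1/27, b=Δ0−h0·(2M0+M1)/6=-1
seg 1: a=-4, c=M1/2=1/3, d=(M2−M1)/(6·3)=-1/27, b=Δ1−h1·(2M1+M2)/6=0
t_q=21/4 → seg 1, τ=9/4; S=-4+0·τ+1/3·τ²+-1/27·τ³=-175/64

  seg 0: a=-2 b=-1 c=0 d=1/27
  seg 1: a=-4 b=0 c=1/3 d=-1/27
S(21/4) = -175/64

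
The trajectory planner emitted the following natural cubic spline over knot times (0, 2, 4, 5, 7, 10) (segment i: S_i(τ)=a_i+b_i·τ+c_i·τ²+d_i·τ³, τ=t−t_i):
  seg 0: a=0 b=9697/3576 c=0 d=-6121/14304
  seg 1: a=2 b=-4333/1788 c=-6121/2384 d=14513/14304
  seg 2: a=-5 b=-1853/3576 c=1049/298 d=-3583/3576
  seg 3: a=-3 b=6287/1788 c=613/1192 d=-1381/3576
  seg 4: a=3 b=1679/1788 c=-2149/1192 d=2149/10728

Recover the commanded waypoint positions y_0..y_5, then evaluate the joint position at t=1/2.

y_0=0 y_1=2 y_2=-5 y_3=-3 y_4=3 y_5=-5
S(1/2) = 49677/38144

y_0 = S_0(0) = a_0 = 0
y_1 = S_1(0) = a_1 = 2
y_2 = S_2(0) = a_2 = -5
y_3 = S_3(0) = a_3 = -3
y_4 = S_4(0) = a_4 = 3
y_5 = S_4(3) = -5
t_q=1/2 is in segment 0 (τ=1/2); S_0(τ)=49677/38144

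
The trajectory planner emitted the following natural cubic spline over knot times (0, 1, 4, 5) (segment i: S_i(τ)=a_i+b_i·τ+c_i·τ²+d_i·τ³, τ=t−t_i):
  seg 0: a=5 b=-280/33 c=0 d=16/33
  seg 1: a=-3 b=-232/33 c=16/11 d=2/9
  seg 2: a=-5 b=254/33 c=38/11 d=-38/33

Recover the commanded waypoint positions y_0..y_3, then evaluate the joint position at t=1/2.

y_0 = S_0(0) = a_0 = 5
y_1 = S_1(0) = a_1 = -3
y_2 = S_2(0) = a_2 = -5
y_3 = S_2(1) = 5
t_q=1/2 is in segment 0 (τ=1/2); S_0(τ)=9/11

y_0=5 y_1=-3 y_2=-5 y_3=5
S(1/2) = 9/11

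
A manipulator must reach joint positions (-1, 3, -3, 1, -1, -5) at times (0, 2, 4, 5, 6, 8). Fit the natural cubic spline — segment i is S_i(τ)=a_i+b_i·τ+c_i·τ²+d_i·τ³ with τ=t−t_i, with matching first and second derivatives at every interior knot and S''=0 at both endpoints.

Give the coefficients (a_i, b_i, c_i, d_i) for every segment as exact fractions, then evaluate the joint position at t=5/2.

  seg 0: a=-1 b=1009/241 c=0 d=-527/964
  seg 1: a=3 b=-572/241 c=-1581/482 d=715/482
  seg 2: a=-3 b=556/241 c=2709/482 d=-1893/482
  seg 3: a=1 b=851/482 c=-1485/241 d=1155/482
  seg 4: a=-1 b=-812/241 c=495/482 d=-165/964
S(5/2) = 4545/3856

Δ: Δ0=2, Δ1=-3, Δ2=4, Δ3=-2, Δ4=-2
row 1: diag=8, rhs=-30; c'=1/4, d'=-15/4
row 2: denom=6−2·1/4=11/2; d'=(42−2·-15/4)/(11/2)=9
row 3: denom=4−1·2/11=42/11; d'=(-36−1·9)/(42/11)=-165/14
row 4: denom=6−1·11/42=241/42; d'=(0−1·-165/14)/(241/42)=495/241
back: M4=495/241
back: M3=-165/14−11/42·495/241=-2970/241
back: M2=9−2/11·-2970/241=2709/241
back: M1=-15/4−1/4·2709/241=-1581/241
M: M0=0, M1=-1581/241, M2=2709/241, M3=-2970/241, M4=495/241, M5=0
seg 0: a=-1, c=M0/2=0, d=(M1−M0)/(6·2)=-527/964, b=Δ0−h0·(2M0+M1)/6=1009/241
seg 1: a=3, c=M1/2=-1581/482, d=(M2−M1)/(6·2)=715/482, b=Δ1−h1·(2M1+M2)/6=-572/241
seg 2: a=-3, c=M2/2=2709/482, d=(M3−M2)/(6·1)=-1893/482, b=Δ2−h2·(2M2+M3)/6=556/241
seg 3: a=1, c=M3/2=-1485/241, d=(M4−M3)/(6·1)=1155/482, b=Δ3−h3·(2M3+M4)/6=851/482
seg 4: a=-1, c=M4/2=495/482, d=(M5−M4)/(6·2)=-165/964, b=Δ4−h4·(2M4+M5)/6=-812/241
t_q=5/2 → seg 1, τ=1/2; S=3+-572/241·τ+-1581/482·τ²+715/482·τ³=4545/3856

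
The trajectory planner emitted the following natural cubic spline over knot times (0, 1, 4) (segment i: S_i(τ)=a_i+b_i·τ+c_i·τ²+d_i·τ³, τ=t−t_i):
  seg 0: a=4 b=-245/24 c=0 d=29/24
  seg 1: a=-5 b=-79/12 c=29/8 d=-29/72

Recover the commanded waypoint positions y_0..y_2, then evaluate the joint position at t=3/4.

y_0 = S_0(0) = a_0 = 4
y_1 = S_1(0) = a_1 = -5
y_2 = S_1(3) = -3
t_q=3/4 is in segment 0 (τ=3/4); S_0(τ)=-1611/512

y_0=4 y_1=-5 y_2=-3
S(3/4) = -1611/512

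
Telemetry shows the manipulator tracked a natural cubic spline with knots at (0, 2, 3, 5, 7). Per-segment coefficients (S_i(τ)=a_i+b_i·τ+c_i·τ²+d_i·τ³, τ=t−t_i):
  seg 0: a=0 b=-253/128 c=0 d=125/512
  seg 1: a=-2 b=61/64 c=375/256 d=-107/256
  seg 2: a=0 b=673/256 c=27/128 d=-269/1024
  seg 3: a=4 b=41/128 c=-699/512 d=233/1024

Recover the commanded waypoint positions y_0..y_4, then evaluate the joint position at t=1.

y_0=0 y_1=-2 y_2=0 y_3=4 y_4=1
S(1) = -887/512

y_0 = S_0(0) = a_0 = 0
y_1 = S_1(0) = a_1 = -2
y_2 = S_2(0) = a_2 = 0
y_3 = S_3(0) = a_3 = 4
y_4 = S_3(2) = 1
t_q=1 is in segment 0 (τ=1); S_0(τ)=-887/512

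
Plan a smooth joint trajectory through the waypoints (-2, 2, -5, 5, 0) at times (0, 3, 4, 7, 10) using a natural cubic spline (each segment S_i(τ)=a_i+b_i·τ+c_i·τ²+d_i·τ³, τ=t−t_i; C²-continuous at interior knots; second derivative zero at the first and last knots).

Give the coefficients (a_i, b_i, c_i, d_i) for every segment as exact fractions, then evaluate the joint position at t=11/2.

  seg 0: a=-2 b=292/57 c=0 d=-8/19
  seg 1: a=2 b=-356/57 c=-72/19 d=173/57
  seg 2: a=-5 b=-269/57 c=101/19 d=-50/57
  seg 3: a=5 b=199/57 c=-49/19 d=49/171
S(11/2) = -117/38

Δ: Δ0=4/3, Δ1=-7, Δ2=10/3, Δ3=-5/3
row 1: diag=8, rhs=-50; c'=1/8, d'=-25/4
row 2: denom=8−1·1/8=63/8; d'=(62−1·-25/4)/(63/8)=26/3
row 3: denom=12−3·8/21=76/7; d'=(-30−3·26/3)/(76/7)=-98/19
back: M3=-98/19
back: M2=26/3−8/21·-98/19=202/19
back: M1=-25/4−1/8·202/19=-144/19
M: M0=0, M1=-144/19, M2=202/19, M3=-98/19, M4=0
seg 0: a=-2, c=M0/2=0, d=(M1−M0)/(6·3)=-8/19, b=Δ0−h0·(2M0+M1)/6=292/57
seg 1: a=2, c=M1/2=-72/19, d=(M2−M1)/(6·1)=173/57, b=Δ1−h1·(2M1+M2)/6=-356/57
seg 2: a=-5, c=M2/2=101/19, d=(M3−M2)/(6·3)=-50/57, b=Δ2−h2·(2M2+M3)/6=-269/57
seg 3: a=5, c=M3/2=-49/19, d=(M4−M3)/(6·3)=49/171, b=Δ3−h3·(2M3+M4)/6=199/57
t_q=11/2 → seg 2, τ=3/2; S=-5+-269/57·τ+101/19·τ²+-50/57·τ³=-117/38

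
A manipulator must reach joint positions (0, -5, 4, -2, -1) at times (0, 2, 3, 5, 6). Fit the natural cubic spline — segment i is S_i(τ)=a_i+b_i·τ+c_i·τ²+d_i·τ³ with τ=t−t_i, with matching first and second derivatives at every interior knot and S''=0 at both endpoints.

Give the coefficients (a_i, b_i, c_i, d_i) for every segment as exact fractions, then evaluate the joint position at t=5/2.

  seg 0: a=0 b=-1361/186 c=0 d=112/93
  seg 1: a=-5 b=1327/186 c=224/31 d=-997/186
  seg 2: a=4 b=512/93 c=-549/62 d=214/93
  seg 3: a=-2 b=-214/93 c=307/62 d=-307/186
S(5/2) = -147/496

Δ: Δ0=-5/2, Δ1=9, Δ2=-3, Δ3=1
row 1: diag=6, rhs=69; c'=1/6, d'=23/2
row 2: denom=6−1·1/6=35/6; d'=(-72−1·23/2)/(35/6)=-501/35
row 3: denom=6−2·12/35=186/35; d'=(24−2·-501/35)/(186/35)=307/31
back: M3=307/31
back: M2=-501/35−12/35·307/31=-549/31
back: M1=23/2−1/6·-549/31=448/31
M: M0=0, M1=448/31, M2=-549/31, M3=307/31, M4=0
seg 0: a=0, c=M0/2=0, d=(M1−M0)/(6·2)=112/93, b=Δ0−h0·(2M0+M1)/6=-1361/186
seg 1: a=-5, c=M1/2=224/31, d=(M2−M1)/(6·1)=-997/186, b=Δ1−h1·(2M1+M2)/6=1327/186
seg 2: a=4, c=M2/2=-549/62, d=(M3−M2)/(6·2)=214/93, b=Δ2−h2·(2M2+M3)/6=512/93
seg 3: a=-2, c=M3/2=307/62, d=(M4−M3)/(6·1)=-307/186, b=Δ3−h3·(2M3+M4)/6=-214/93
t_q=5/2 → seg 1, τ=1/2; S=-5+1327/186·τ+224/31·τ²+-997/186·τ³=-147/496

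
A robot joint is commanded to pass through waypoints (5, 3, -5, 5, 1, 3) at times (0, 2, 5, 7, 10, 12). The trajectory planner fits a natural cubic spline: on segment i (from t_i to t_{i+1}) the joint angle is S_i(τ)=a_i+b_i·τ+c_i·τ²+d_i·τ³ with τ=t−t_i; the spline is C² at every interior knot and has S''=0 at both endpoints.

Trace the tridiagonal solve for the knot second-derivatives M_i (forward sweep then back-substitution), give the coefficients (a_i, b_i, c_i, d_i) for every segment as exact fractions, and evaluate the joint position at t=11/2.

Δ: Δ0=-1, Δ1=-8/3, Δ2=5, Δ3=-4/3, Δ4=1
row 1: diag=10, rhs=-10; c'=3/10, d'=-1
row 2: denom=10−3·3/10=91/10; d'=(46−3·-1)/(91/10)=70/13
row 3: denom=10−2·20/91=870/91; d'=(-38−2·70/13)/(870/91)=-2219/435
row 4: denom=10−3·91/290=2627/290; d'=(14−3·-2219/435)/(2627/290)=8498/2627
back: M4=8498/2627
back: M3=-2219/435−91/290·8498/2627=-48202/7881
back: M2=70/13−20/91·-48202/7881=53030/7881
back: M1=-1−3/10·53030/7881=-7930/2627
M: M0=0, M1=-7930/2627, M2=53030/7881, M3=-48202/7881, M4=8498/2627, M5=0
seg 0: a=5, c=M0/2=0, d=(M1−M0)/(6·2)=-3965/15762, b=Δ0−h0·(2M0+M1)/6=49/7881
seg 1: a=3, c=M1/2=-3965/2627, d=(M2−M1)/(6·3)=38410/70929, b=Δ1−h1·(2M1+M2)/6=-23741/7881
seg 2: a=-5, c=M2/2=26515/7881, d=(M3−M2)/(6·2)=-76/71, b=Δ2−h2·(2M2+M3)/6=20119/7881
seg 3: a=5, c=M3/2=-24101/7881, d=(M4−M3)/(6·3)=36848/70929, b=Δ3−h3·(2M3+M4)/6=24947/7881
seg 4: a=1, c=M4/2=4249/2627, d=(M5−M4)/(6·2)=-4249/15762, b=Δ4−h4·(2M4+M5)/6=-9115/7881
t_q=11/2 → seg 2, τ=1/2; S=-5+20119/7881·τ+26515/7881·τ²+-76/71·τ³=-31695/10508

  seg 0: a=5 b=49/7881 c=0 d=-3965/15762
  seg 1: a=3 b=-23741/7881 c=-3965/2627 d=38410/70929
  seg 2: a=-5 b=20119/7881 c=26515/7881 d=-76/71
  seg 3: a=5 b=24947/7881 c=-24101/7881 d=36848/70929
  seg 4: a=1 b=-9115/7881 c=4249/2627 d=-4249/15762
S(11/2) = -31695/10508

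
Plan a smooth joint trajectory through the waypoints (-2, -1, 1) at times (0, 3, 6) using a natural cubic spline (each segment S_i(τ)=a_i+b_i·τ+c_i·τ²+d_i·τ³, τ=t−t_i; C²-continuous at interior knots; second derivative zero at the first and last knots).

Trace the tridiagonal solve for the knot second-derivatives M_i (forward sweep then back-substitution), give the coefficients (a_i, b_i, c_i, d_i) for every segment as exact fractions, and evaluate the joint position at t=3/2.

Δ: Δ0=1/3, Δ1=2/3
row 1: diag=12, rhs=2; c'=1/4, d'=1/6
back: M1=1/6
M: M0=0, M1=1/6, M2=0
seg 0: a=-2, c=M0/2=0, d=(M1−M0)/(6·3)=1/108, b=Δ0−h0·(2M0+M1)/6=1/4
seg 1: a=-1, c=M1/2=1/12, d=(M2−M1)/(6·3)=-1/108, b=Δ1−h1·(2M1+M2)/6=1/2
t_q=3/2 → seg 0, τ=3/2; S=-2+1/4·τ+0·τ²+1/108·τ³=-51/32

  seg 0: a=-2 b=1/4 c=0 d=1/108
  seg 1: a=-1 b=1/2 c=1/12 d=-1/108
S(3/2) = -51/32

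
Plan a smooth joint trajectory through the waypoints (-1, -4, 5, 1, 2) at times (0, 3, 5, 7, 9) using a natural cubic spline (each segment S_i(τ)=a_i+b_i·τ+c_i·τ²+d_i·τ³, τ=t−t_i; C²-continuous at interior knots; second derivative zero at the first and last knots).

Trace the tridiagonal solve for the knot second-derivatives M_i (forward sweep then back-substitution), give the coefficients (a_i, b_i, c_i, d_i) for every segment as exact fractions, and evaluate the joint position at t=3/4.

Δ: Δ0=-1, Δ1=9/2, Δ2=-2, Δ3=1/2
row 1: diag=10, rhs=33; c'=1/5, d'=33/10
row 2: denom=8−2·1/5=38/5; d'=(-39−2·33/10)/(38/5)=-6
row 3: denom=8−2·5/19=142/19; d'=(15−2·-6)/(142/19)=513/142
back: M3=513/142
back: M2=-6−5/19·513/142=-987/142
back: M1=33/10−1/5·-987/142=333/71
M: M0=0, M1=333/71, M2=-987/142, M3=513/142, M4=0
seg 0: a=-1, c=M0/2=0, d=(M1−M0)/(6·3)=37/142, b=Δ0−h0·(2M0+M1)/6=-475/142
seg 1: a=-4, c=M1/2=333/142, d=(M2−M1)/(6·2)=-551/568, b=Δ1−h1·(2M1+M2)/6=262/71
seg 2: a=5, c=M2/2=-987/284, d=(M3−M2)/(6·2)=125/142, b=Δ2−h2·(2M2+M3)/6=203/142
seg 3: a=1, c=M3/2=513/284, d=(M4−M3)/(6·2)=-171/568, b=Δ3−h3·(2M3+M4)/6=-271/142
t_q=3/4 → seg 0, τ=3/4; S=-1+-475/142·τ+0·τ²+37/142·τ³=-30889/9088

  seg 0: a=-1 b=-475/142 c=0 d=37/142
  seg 1: a=-4 b=262/71 c=333/142 d=-551/568
  seg 2: a=5 b=203/142 c=-987/284 d=125/142
  seg 3: a=1 b=-271/142 c=513/284 d=-171/568
S(3/4) = -30889/9088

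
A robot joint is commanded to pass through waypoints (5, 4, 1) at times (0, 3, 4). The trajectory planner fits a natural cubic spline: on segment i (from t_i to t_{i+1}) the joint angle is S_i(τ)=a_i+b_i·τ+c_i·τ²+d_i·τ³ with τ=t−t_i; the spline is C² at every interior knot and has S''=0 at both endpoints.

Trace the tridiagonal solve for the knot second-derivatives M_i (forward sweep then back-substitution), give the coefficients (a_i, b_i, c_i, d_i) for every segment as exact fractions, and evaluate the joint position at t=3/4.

  seg 0: a=5 b=2/3 c=0 d=-1/9
  seg 1: a=4 b=-7/3 c=-1 d=1/3
S(3/4) = 349/64

Δ: Δ0=-1/3, Δ1=-3
row 1: diag=8, rhs=-16; c'=1/8, d'=-2
back: M1=-2
M: M0=0, M1=-2, M2=0
seg 0: a=5, c=M0/2=0, d=(M1−M0)/(6·3)=-1/9, b=Δ0−h0·(2M0+M1)/6=2/3
seg 1: a=4, c=M1/2=-1, d=(M2−M1)/(6·1)=1/3, b=Δ1−h1·(2M1+M2)/6=-7/3
t_q=3/4 → seg 0, τ=3/4; S=5+2/3·τ+0·τ²+-1/9·τ³=349/64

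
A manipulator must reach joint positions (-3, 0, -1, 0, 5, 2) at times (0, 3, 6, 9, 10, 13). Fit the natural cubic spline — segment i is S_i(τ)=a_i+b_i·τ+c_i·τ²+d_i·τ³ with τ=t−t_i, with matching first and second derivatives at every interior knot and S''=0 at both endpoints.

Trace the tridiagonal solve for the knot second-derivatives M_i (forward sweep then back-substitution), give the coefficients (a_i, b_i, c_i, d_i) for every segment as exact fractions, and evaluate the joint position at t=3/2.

  seg 0: a=-3 b=355/283 c=0 d=-8/283
  seg 1: a=0 b=139/283 c=-72/283 d=-52/7641
  seg 2: a=-1 b=-345/283 c=-268/849 d=2122/7641
  seg 3: a=0 b=1241/283 c=618/283 d=-444/283
  seg 4: a=5 b=1145/283 c=-714/283 d=238/849
S(3/2) = -687/566

Δ: Δ0=1, Δ1=-1/3, Δ2=1/3, Δ3=5, Δ4=-1
row 1: diag=12, rhs=-8; c'=1/4, d'=-2/3
row 2: denom=12−3·1/4=45/4; d'=(4−3·-2/3)/(45/4)=8/15
row 3: denom=8−3·4/15=36/5; d'=(28−3·8/15)/(36/5)=11/3
row 4: denom=8−1·5/36=283/36; d'=(-36−1·11/3)/(283/36)=-1428/283
back: M4=-1428/283
back: M3=11/3−5/36·-1428/283=1236/283
back: M2=8/15−4/15·1236/283=-536/849
back: M1=-2/3−1/4·-536/849=-144/283
M: M0=0, M1=-144/283, M2=-536/849, M3=1236/283, M4=-1428/283, M5=0
seg 0: a=-3, c=M0/2=0, d=(M1−M0)/(6·3)=-8/283, b=Δ0−h0·(2M0+M1)/6=355/283
seg 1: a=0, c=M1/2=-72/283, d=(M2−M1)/(6·3)=-52/7641, b=Δ1−h1·(2M1+M2)/6=139/283
seg 2: a=-1, c=M2/2=-268/849, d=(M3−M2)/(6·3)=2122/7641, b=Δ2−h2·(2M2+M3)/6=-345/283
seg 3: a=0, c=M3/2=618/283, d=(M4−M3)/(6·1)=-444/283, b=Δ3−h3·(2M3+M4)/6=1241/283
seg 4: a=5, c=M4/2=-714/283, d=(M5−M4)/(6·3)=238/849, b=Δ4−h4·(2M4+M5)/6=1145/283
t_q=3/2 → seg 0, τ=3/2; S=-3+355/283·τ+0·τ²+-8/283·τ³=-687/566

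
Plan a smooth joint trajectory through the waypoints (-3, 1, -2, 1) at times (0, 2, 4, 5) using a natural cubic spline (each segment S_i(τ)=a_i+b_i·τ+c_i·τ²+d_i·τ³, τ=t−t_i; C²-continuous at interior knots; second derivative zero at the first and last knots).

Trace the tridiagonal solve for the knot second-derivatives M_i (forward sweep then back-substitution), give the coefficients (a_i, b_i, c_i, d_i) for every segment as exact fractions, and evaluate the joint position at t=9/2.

  seg 0: a=-3 b=37/11 c=0 d=-15/44
  seg 1: a=1 b=-8/11 c=-45/22 d=73/88
  seg 2: a=-2 b=23/22 c=129/44 d=-43/44
S(9/2) = -305/352

Δ: Δ0=2, Δ1=-3/2, Δ2=3
row 1: diag=8, rhs=-21; c'=1/4, d'=-21/8
row 2: denom=6−2·1/4=11/2; d'=(27−2·-21/8)/(11/2)=129/22
back: M2=129/22
back: M1=-21/8−1/4·129/22=-45/11
M: M0=0, M1=-45/11, M2=129/22, M3=0
seg 0: a=-3, c=M0/2=0, d=(M1−M0)/(6·2)=-15/44, b=Δ0−h0·(2M0+M1)/6=37/11
seg 1: a=1, c=M1/2=-45/22, d=(M2−M1)/(6·2)=73/88, b=Δ1−h1·(2M1+M2)/6=-8/11
seg 2: a=-2, c=M2/2=129/44, d=(M3−M2)/(6·1)=-43/44, b=Δ2−h2·(2M2+M3)/6=23/22
t_q=9/2 → seg 2, τ=1/2; S=-2+23/22·τ+129/44·τ²+-43/44·τ³=-305/352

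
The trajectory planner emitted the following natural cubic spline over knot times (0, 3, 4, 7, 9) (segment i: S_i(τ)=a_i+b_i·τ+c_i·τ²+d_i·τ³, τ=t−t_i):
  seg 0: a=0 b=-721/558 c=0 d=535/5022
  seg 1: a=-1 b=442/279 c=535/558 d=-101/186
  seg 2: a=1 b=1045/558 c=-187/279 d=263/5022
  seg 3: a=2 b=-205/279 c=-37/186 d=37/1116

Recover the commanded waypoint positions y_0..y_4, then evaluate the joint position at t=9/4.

y_0=0 y_1=-1 y_2=1 y_3=2 y_4=0
S(9/4) = -6721/3968

y_0 = S_0(0) = a_0 = 0
y_1 = S_1(0) = a_1 = -1
y_2 = S_2(0) = a_2 = 1
y_3 = S_3(0) = a_3 = 2
y_4 = S_3(2) = 0
t_q=9/4 is in segment 0 (τ=9/4); S_0(τ)=-6721/3968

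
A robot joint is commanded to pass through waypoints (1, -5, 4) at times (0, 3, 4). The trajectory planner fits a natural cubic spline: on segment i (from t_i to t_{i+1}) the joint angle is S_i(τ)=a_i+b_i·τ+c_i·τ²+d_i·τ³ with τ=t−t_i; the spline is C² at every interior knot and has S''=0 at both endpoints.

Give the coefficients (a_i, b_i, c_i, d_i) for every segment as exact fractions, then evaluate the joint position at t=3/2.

  seg 0: a=1 b=-49/8 c=0 d=11/24
  seg 1: a=-5 b=25/4 c=33/8 d=-11/8
S(3/2) = -425/64

Δ: Δ0=-2, Δ1=9
row 1: diag=8, rhs=66; c'=1/8, d'=33/4
back: M1=33/4
M: M0=0, M1=33/4, M2=0
seg 0: a=1, c=M0/2=0, d=(M1−M0)/(6·3)=11/24, b=Δ0−h0·(2M0+M1)/6=-49/8
seg 1: a=-5, c=M1/2=33/8, d=(M2−M1)/(6·1)=-11/8, b=Δ1−h1·(2M1+M2)/6=25/4
t_q=3/2 → seg 0, τ=3/2; S=1+-49/8·τ+0·τ²+11/24·τ³=-425/64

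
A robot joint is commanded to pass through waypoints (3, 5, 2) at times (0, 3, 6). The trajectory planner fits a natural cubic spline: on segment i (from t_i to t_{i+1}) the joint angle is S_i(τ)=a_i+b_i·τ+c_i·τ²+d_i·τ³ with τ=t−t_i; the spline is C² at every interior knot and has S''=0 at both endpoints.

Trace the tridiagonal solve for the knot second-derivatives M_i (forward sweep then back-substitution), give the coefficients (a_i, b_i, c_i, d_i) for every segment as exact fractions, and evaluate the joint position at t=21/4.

  seg 0: a=3 b=13/12 c=0 d=-5/108
  seg 1: a=5 b=-1/6 c=-5/12 d=5/108
S(21/4) = 779/256

Δ: Δ0=2/3, Δ1=-1
row 1: diag=12, rhs=-10; c'=1/4, d'=-5/6
back: M1=-5/6
M: M0=0, M1=-5/6, M2=0
seg 0: a=3, c=M0/2=0, d=(M1−M0)/(6·3)=-5/108, b=Δ0−h0·(2M0+M1)/6=13/12
seg 1: a=5, c=M1/2=-5/12, d=(M2−M1)/(6·3)=5/108, b=Δ1−h1·(2M1+M2)/6=-1/6
t_q=21/4 → seg 1, τ=9/4; S=5+-1/6·τ+-5/12·τ²+5/108·τ³=779/256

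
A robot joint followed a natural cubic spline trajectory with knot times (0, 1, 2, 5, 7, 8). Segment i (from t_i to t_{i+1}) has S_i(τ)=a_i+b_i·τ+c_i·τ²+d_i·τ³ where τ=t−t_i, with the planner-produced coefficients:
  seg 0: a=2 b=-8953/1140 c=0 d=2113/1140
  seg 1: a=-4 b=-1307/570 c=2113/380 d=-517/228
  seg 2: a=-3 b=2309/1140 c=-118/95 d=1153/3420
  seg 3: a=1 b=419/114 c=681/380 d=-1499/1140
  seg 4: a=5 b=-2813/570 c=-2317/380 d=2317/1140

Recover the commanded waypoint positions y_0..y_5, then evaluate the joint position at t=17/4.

y_0=2 y_1=-4 y_2=-3 y_3=1 y_4=5 y_5=-4
S(17/4) = -21663/24320

y_0 = S_0(0) = a_0 = 2
y_1 = S_1(0) = a_1 = -4
y_2 = S_2(0) = a_2 = -3
y_3 = S_3(0) = a_3 = 1
y_4 = S_4(0) = a_4 = 5
y_5 = S_4(1) = -4
t_q=17/4 is in segment 2 (τ=9/4); S_2(τ)=-21663/24320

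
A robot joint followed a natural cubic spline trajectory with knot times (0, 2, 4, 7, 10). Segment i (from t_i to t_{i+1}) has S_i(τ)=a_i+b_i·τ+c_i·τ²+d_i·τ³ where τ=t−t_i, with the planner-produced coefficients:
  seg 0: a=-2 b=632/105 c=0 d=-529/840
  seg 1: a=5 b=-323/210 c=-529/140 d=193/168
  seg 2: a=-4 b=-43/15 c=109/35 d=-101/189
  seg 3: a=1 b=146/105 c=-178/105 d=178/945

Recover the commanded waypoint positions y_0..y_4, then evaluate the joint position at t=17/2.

y_0=-2 y_1=5 y_2=-4 y_3=1 y_4=-5
S(17/2) = -13/140

y_0 = S_0(0) = a_0 = -2
y_1 = S_1(0) = a_1 = 5
y_2 = S_2(0) = a_2 = -4
y_3 = S_3(0) = a_3 = 1
y_4 = S_3(3) = -5
t_q=17/2 is in segment 3 (τ=3/2); S_3(τ)=-13/140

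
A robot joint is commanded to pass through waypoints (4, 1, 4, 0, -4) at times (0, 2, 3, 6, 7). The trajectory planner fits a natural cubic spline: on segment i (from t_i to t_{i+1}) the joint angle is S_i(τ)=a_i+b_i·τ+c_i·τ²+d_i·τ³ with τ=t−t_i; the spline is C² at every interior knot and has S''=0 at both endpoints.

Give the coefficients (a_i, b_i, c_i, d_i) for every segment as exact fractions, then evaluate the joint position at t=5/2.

  seg 0: a=4 b=-221/69 c=0 d=235/552
  seg 1: a=1 b=263/138 c=235/92 d=-403/276
  seg 2: a=4 b=727/276 c=-42/23 d=139/828
  seg 3: a=0 b=-523/138 c=-29/92 d=29/276
S(5/2) = 1773/736

Δ: Δ0=-3/2, Δ1=3, Δ2=-4/3, Δ3=-4
row 1: diag=6, rhs=27; c'=1/6, d'=9/2
row 2: denom=8−1·1/6=47/6; d'=(-26−1·9/2)/(47/6)=-183/47
row 3: denom=8−3·18/47=322/47; d'=(-16−3·-183/47)/(322/47)=-29/46
back: M3=-29/46
back: M2=-183/47−18/47·-29/46=-84/23
back: M1=9/2−1/6·-84/23=235/46
M: M0=0, M1=235/46, M2=-84/23, M3=-29/46, M4=0
seg 0: a=4, c=M0/2=0, d=(M1−M0)/(6·2)=235/552, b=Δ0−h0·(2M0+M1)/6=-221/69
seg 1: a=1, c=M1/2=235/92, d=(M2−M1)/(6·1)=-403/276, b=Δ1−h1·(2M1+M2)/6=263/138
seg 2: a=4, c=M2/2=-42/23, d=(M3−M2)/(6·3)=139/828, b=Δ2−h2·(2M2+M3)/6=727/276
seg 3: a=0, c=M3/2=-29/92, d=(M4−M3)/(6·1)=29/276, b=Δ3−h3·(2M3+M4)/6=-523/138
t_q=5/2 → seg 1, τ=1/2; S=1+263/138·τ+235/92·τ²+-403/276·τ³=1773/736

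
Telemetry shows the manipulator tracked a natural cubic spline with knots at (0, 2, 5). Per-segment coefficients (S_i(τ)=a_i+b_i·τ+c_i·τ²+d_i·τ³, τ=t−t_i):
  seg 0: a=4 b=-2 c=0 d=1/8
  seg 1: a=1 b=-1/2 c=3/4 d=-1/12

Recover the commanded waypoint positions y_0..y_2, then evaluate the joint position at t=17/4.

y_0=4 y_1=1 y_2=4
S(17/4) = 697/256

y_0 = S_0(0) = a_0 = 4
y_1 = S_1(0) = a_1 = 1
y_2 = S_1(3) = 4
t_q=17/4 is in segment 1 (τ=9/4); S_1(τ)=697/256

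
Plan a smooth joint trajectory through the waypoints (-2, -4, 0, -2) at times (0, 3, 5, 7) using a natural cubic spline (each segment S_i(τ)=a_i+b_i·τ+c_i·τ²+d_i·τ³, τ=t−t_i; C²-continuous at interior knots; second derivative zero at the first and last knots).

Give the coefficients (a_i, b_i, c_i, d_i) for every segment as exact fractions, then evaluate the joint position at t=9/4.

Δ: Δ0=-2/3, Δ1=2, Δ2=-1
row 1: diag=10, rhs=16; c'=1/5, d'=8/5
row 2: denom=8−2·1/5=38/5; d'=(-18−2·8/5)/(38/5)=-53/19
back: M2=-53/19
back: M1=8/5−1/5·-53/19=41/19
M: M0=0, M1=41/19, M2=-53/19, M3=0
seg 0: a=-2, c=M0/2=0, d=(M1−M0)/(6·3)=41/342, b=Δ0−h0·(2M0+M1)/6=-199/114
seg 1: a=-4, c=M1/2=41/38, d=(M2−M1)/(6·2)=-47/114, b=Δ1−h1·(2M1+M2)/6=85/57
seg 2: a=0, c=M2/2=-53/38, d=(M3−M2)/(6·2)=53/228, b=Δ2−h2·(2M2+M3)/6=49/57
t_q=9/4 → seg 0, τ=9/4; S=-2+-199/114·τ+0·τ²+41/342·τ³=-11095/2432

  seg 0: a=-2 b=-199/114 c=0 d=41/342
  seg 1: a=-4 b=85/57 c=41/38 d=-47/114
  seg 2: a=0 b=49/57 c=-53/38 d=53/228
S(9/4) = -11095/2432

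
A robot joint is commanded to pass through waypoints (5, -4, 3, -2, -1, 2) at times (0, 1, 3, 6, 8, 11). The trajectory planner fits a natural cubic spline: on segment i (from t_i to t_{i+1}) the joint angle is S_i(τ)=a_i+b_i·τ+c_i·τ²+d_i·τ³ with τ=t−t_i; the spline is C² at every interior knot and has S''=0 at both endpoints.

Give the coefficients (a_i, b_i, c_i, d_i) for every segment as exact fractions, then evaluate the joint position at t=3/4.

  seg 0: a=5 b=-18505/1612 c=0 d=3997/1612
  seg 1: a=-4 b=-3257/806 c=11991/1612 d=-5913/3224
  seg 2: a=3 b=1493/403 c=-1437/403 d=6439/10881
  seg 3: a=-2 b=-690/403 c=2128/1209 d=-3163/9672
  seg 4: a=-1 b=3395/2418 c=-977/4836 d=977/43524
S(3/4) = -264481/103168

Δ: Δ0=-9, Δ1=7/2, Δ2=-5/3, Δ3=1/2, Δ4=1
row 1: diag=6, rhs=75; c'=1/3, d'=25/2
row 2: denom=10−2·1/3=28/3; d'=(-31−2·25/2)/(28/3)=-6
row 3: denom=10−3·9/28=253/28; d'=(13−3·-6)/(253/28)=868/253
row 4: denom=10−2·56/253=2418/253; d'=(3−2·868/253)/(2418/253)=-977/2418
back: M4=-977/2418
back: M3=868/253−56/253·-977/2418=4256/1209
back: M2=-6−9/28·4256/1209=-2874/403
back: M1=25/2−1/3·-2874/403=11991/806
M: M0=0, M1=11991/806, M2=-2874/403, M3=4256/1209, M4=-977/2418, M5=0
seg 0: a=5, c=M0/2=0, d=(M1−M0)/(6·1)=3997/1612, b=Δ0−h0·(2M0+M1)/6=-18505/1612
seg 1: a=-4, c=M1/2=11991/1612, d=(M2−M1)/(6·2)=-5913/3224, b=Δ1−h1·(2M1+M2)/6=-3257/806
seg 2: a=3, c=M2/2=-1437/403, d=(M3−M2)/(6·3)=6439/10881, b=Δ2−h2·(2M2+M3)/6=1493/403
seg 3: a=-2, c=M3/2=2128/1209, d=(M4−M3)/(6·2)=-3163/9672, b=Δ3−h3·(2M3+M4)/6=-690/403
seg 4: a=-1, c=M4/2=-977/4836, d=(M5−M4)/(6·3)=977/43524, b=Δ4−h4·(2M4+M5)/6=3395/2418
t_q=3/4 → seg 0, τ=3/4; S=5+-18505/1612·τ+0·τ²+3997/1612·τ³=-264481/103168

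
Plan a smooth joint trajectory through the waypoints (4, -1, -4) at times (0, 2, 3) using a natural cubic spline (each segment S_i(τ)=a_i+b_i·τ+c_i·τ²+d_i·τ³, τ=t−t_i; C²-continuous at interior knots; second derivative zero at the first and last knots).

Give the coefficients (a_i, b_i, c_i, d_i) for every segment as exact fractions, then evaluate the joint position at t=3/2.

Δ: Δ0=-5/2, Δ1=-3
row 1: diag=6, rhs=-3; c'=1/6, d'=-1/2
back: M1=-1/2
M: M0=0, M1=-1/2, M2=0
seg 0: a=4, c=M0/2=0, d=(M1−M0)/(6·2)=-1/24, b=Δ0−h0·(2M0+M1)/6=-7/3
seg 1: a=-1, c=M1/2=-1/4, d=(M2−M1)/(6·1)=1/12, b=Δ1−h1·(2M1+M2)/6=-17/6
t_q=3/2 → seg 0, τ=3/2; S=4+-7/3·τ+0·τ²+-1/24·τ³=23/64

  seg 0: a=4 b=-7/3 c=0 d=-1/24
  seg 1: a=-1 b=-17/6 c=-1/4 d=1/12
S(3/2) = 23/64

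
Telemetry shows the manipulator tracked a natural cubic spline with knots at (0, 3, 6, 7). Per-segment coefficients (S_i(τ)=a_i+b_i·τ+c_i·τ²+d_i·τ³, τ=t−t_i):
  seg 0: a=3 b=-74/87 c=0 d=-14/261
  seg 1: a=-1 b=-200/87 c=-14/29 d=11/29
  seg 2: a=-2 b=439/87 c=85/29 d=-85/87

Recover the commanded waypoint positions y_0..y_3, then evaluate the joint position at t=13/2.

y_0 = S_0(0) = a_0 = 3
y_1 = S_1(0) = a_1 = -1
y_2 = S_2(0) = a_2 = -2
y_3 = S_2(1) = 5
t_q=13/2 is in segment 2 (τ=1/2); S_2(τ)=263/232

y_0=3 y_1=-1 y_2=-2 y_3=5
S(13/2) = 263/232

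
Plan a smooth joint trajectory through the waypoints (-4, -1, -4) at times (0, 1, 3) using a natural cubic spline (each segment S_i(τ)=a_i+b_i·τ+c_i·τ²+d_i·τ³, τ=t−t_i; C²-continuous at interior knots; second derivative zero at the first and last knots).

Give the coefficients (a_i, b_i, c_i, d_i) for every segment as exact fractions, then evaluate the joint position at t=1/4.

  seg 0: a=-4 b=15/4 c=0 d=-3/4
  seg 1: a=-1 b=3/2 c=-9/4 d=3/8
S(1/4) = -787/256

Δ: Δ0=3, Δ1=-3/2
row 1: diag=6, rhs=-27; c'=1/3, d'=-9/2
back: M1=-9/2
M: M0=0, M1=-9/2, M2=0
seg 0: a=-4, c=M0/2=0, d=(M1−M0)/(6·1)=-3/4, b=Δ0−h0·(2M0+M1)/6=15/4
seg 1: a=-1, c=M1/2=-9/4, d=(M2−M1)/(6·2)=3/8, b=Δ1−h1·(2M1+M2)/6=3/2
t_q=1/4 → seg 0, τ=1/4; S=-4+15/4·τ+0·τ²+-3/4·τ³=-787/256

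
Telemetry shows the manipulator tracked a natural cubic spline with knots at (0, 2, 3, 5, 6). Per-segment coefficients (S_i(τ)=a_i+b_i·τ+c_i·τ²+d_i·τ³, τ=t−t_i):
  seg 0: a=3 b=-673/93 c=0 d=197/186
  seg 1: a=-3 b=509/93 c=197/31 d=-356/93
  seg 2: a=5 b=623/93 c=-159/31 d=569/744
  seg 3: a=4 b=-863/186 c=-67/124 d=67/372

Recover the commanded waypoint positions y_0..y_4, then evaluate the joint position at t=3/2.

y_0 = S_0(0) = a_0 = 3
y_1 = S_1(0) = a_1 = -3
y_2 = S_2(0) = a_2 = 5
y_3 = S_3(0) = a_3 = 4
y_4 = S_3(1) = -1
t_q=3/2 is in segment 0 (τ=3/2); S_0(τ)=-2123/496

y_0=3 y_1=-3 y_2=5 y_3=4 y_4=-1
S(3/2) = -2123/496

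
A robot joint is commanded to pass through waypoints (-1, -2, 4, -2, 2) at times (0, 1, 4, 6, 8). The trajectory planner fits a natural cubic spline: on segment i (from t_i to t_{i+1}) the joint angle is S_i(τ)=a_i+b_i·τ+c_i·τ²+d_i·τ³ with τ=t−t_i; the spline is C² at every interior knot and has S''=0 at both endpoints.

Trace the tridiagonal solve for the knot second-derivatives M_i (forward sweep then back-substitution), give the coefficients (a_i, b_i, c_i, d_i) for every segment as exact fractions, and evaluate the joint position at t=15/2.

  seg 0: a=-1 b=-457/268 c=0 d=189/268
  seg 1: a=-2 b=55/134 c=567/268 d=-425/804
  seg 2: a=4 b=-313/268 c=-177/67 d=925/1072
  seg 3: a=-2 b=-185/134 c=1359/536 d=-453/1072
S(15/2) = 1781/8576

Δ: Δ0=-1, Δ1=2, Δ2=-3, Δ3=2
row 1: diag=8, rhs=18; c'=3/8, d'=9/4
row 2: denom=10−3·3/8=71/8; d'=(-30−3·9/4)/(71/8)=-294/71
row 3: denom=8−2·16/71=536/71; d'=(30−2·-294/71)/(536/71)=1359/268
back: M3=1359/268
back: M2=-294/71−16/71·1359/268=-354/67
back: M1=9/4−3/8·-354/67=567/134
M: M0=0, M1=567/134, M2=-354/67, M3=1359/268, M4=0
seg 0: a=-1, c=M0/2=0, d=(M1−M0)/(6·1)=189/268, b=Δ0−h0·(2M0+M1)/6=-457/268
seg 1: a=-2, c=M1/2=567/268, d=(M2−M1)/(6·3)=-425/804, b=Δ1−h1·(2M1+M2)/6=55/134
seg 2: a=4, c=M2/2=-177/67, d=(M3−M2)/(6·2)=925/1072, b=Δ2−h2·(2M2+M3)/6=-313/268
seg 3: a=-2, c=M3/2=1359/536, d=(M4−M3)/(6·2)=-453/1072, b=Δ3−h3·(2M3+M4)/6=-185/134
t_q=15/2 → seg 3, τ=3/2; S=-2+-185/134·τ+1359/536·τ²+-453/1072·τ³=1781/8576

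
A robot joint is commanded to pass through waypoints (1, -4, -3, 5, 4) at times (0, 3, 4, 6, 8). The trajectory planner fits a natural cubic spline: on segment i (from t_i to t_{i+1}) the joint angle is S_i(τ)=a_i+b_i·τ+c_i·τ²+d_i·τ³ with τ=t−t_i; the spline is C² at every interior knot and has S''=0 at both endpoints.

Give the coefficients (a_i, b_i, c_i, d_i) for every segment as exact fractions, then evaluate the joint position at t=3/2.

  seg 0: a=1 b=-2479/1032 c=0 d=253/3096
  seg 1: a=-4 b=-101/516 c=253/344 d=475/1032
  seg 2: a=-3 b=2741/1032 c=91/43 d=-2981/4128
  seg 3: a=5 b=1267/516 c=-1525/688 d=1525/4128
S(3/2) = -6405/2752

Δ: Δ0=-5/3, Δ1=1, Δ2=4, Δ3=-1/2
row 1: diag=8, rhs=16; c'=1/8, d'=2
row 2: denom=6−1·1/8=47/8; d'=(18−1·2)/(47/8)=128/47
row 3: denom=8−2·16/47=344/47; d'=(-27−2·128/47)/(344/47)=-1525/344
back: M3=-1525/344
back: M2=128/47−16/47·-1525/344=182/43
back: M1=2−1/8·182/43=253/172
M: M0=0, M1=253/172, M2=182/43, M3=-1525/344, M4=0
seg 0: a=1, c=M0/2=0, d=(M1−M0)/(6·3)=253/3096, b=Δ0−h0·(2M0+M1)/6=-2479/1032
seg 1: a=-4, c=M1/2=253/344, d=(M2−M1)/(6·1)=475/1032, b=Δ1−h1·(2M1+M2)/6=-101/516
seg 2: a=-3, c=M2/2=91/43, d=(M3−M2)/(6·2)=-2981/4128, b=Δ2−h2·(2M2+M3)/6=2741/1032
seg 3: a=5, c=M3/2=-1525/688, d=(M4−M3)/(6·2)=1525/4128, b=Δ3−h3·(2M3+M4)/6=1267/516
t_q=3/2 → seg 0, τ=3/2; S=1+-2479/1032·τ+0·τ²+253/3096·τ³=-6405/2752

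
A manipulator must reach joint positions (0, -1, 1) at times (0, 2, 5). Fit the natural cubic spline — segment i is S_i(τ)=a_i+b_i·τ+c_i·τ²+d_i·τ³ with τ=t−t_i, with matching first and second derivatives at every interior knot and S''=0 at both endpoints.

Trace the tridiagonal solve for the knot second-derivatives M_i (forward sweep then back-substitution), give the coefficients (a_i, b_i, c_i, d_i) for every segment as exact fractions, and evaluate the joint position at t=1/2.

Δ: Δ0=-1/2, Δ1=2/3
row 1: diag=10, rhs=7; c'=3/10, d'=7/10
back: M1=7/10
M: M0=0, M1=7/10, M2=0
seg 0: a=0, c=M0/2=0, d=(M1−M0)/(6·2)=7/120, b=Δ0−h0·(2M0+M1)/6=-11/15
seg 1: a=-1, c=M1/2=7/20, d=(M2−M1)/(6·3)=-7/180, b=Δ1−h1·(2M1+M2)/6=-1/30
t_q=1/2 → seg 0, τ=1/2; S=0+-11/15·τ+0·τ²+7/120·τ³=-23/64

  seg 0: a=0 b=-11/15 c=0 d=7/120
  seg 1: a=-1 b=-1/30 c=7/20 d=-7/180
S(1/2) = -23/64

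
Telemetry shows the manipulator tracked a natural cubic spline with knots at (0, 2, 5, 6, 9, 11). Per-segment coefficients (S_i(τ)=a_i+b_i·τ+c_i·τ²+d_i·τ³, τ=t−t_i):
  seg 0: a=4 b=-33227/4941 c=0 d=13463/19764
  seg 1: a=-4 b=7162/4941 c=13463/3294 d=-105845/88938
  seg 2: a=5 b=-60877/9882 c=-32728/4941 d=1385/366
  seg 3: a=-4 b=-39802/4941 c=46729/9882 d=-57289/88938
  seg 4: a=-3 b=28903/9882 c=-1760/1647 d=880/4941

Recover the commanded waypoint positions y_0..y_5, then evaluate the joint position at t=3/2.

y_0=4 y_1=-4 y_2=5 y_3=-4 y_4=-3 y_5=0
S(3/2) = -199649/52704

y_0 = S_0(0) = a_0 = 4
y_1 = S_1(0) = a_1 = -4
y_2 = S_2(0) = a_2 = 5
y_3 = S_3(0) = a_3 = -4
y_4 = S_4(0) = a_4 = -3
y_5 = S_4(2) = 0
t_q=3/2 is in segment 0 (τ=3/2); S_0(τ)=-199649/52704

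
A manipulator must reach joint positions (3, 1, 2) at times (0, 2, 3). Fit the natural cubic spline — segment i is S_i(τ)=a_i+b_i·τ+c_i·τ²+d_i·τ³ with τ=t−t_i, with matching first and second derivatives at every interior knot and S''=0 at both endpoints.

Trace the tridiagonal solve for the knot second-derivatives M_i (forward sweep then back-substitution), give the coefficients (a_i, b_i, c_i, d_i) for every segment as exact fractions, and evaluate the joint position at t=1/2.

  seg 0: a=3 b=-5/3 c=0 d=1/6
  seg 1: a=1 b=1/3 c=1 d=-1/3
S(1/2) = 35/16

Δ: Δ0=-1, Δ1=1
row 1: diag=6, rhs=12; c'=1/6, d'=2
back: M1=2
M: M0=0, M1=2, M2=0
seg 0: a=3, c=M0/2=0, d=(M1−M0)/(6·2)=1/6, b=Δ0−h0·(2M0+M1)/6=-5/3
seg 1: a=1, c=M1/2=1, d=(M2−M1)/(6·1)=-1/3, b=Δ1−h1·(2M1+M2)/6=1/3
t_q=1/2 → seg 0, τ=1/2; S=3+-5/3·τ+0·τ²+1/6·τ³=35/16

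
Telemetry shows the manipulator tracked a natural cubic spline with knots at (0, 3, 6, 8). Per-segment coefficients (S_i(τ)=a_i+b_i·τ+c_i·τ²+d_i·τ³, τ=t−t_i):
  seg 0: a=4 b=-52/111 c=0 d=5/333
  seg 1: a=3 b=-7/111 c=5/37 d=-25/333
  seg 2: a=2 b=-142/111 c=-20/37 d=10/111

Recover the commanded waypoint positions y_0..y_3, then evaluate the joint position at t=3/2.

y_0=4 y_1=3 y_2=2 y_3=-2
S(3/2) = 991/296

y_0 = S_0(0) = a_0 = 4
y_1 = S_1(0) = a_1 = 3
y_2 = S_2(0) = a_2 = 2
y_3 = S_2(2) = -2
t_q=3/2 is in segment 0 (τ=3/2); S_0(τ)=991/296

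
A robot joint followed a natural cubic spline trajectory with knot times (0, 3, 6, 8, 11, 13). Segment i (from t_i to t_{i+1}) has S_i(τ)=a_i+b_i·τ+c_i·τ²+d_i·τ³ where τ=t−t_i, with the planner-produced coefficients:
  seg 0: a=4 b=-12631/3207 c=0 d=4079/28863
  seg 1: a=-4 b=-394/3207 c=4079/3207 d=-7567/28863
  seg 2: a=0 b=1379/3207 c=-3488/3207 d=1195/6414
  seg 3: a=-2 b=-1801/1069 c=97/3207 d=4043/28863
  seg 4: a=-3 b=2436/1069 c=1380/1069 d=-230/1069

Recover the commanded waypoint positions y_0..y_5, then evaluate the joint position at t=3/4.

y_0 = S_0(0) = a_0 = 4
y_1 = S_1(0) = a_1 = -4
y_2 = S_2(0) = a_2 = 0
y_3 = S_3(0) = a_3 = -2
y_4 = S_4(0) = a_4 = -3
y_5 = S_4(2) = 5
t_q=3/4 is in segment 0 (τ=3/4); S_0(τ)=75647/68416

y_0=4 y_1=-4 y_2=0 y_3=-2 y_4=-3 y_5=5
S(3/4) = 75647/68416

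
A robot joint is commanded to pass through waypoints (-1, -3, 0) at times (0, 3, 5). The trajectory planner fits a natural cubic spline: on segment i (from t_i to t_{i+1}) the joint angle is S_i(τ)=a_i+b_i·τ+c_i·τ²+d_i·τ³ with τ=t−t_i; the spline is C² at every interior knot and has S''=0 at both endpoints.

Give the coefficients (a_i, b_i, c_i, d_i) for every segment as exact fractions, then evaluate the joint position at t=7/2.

  seg 0: a=-1 b=-79/60 c=0 d=13/180
  seg 1: a=-3 b=19/30 c=13/20 d=-13/120
S(7/2) = -811/320

Δ: Δ0=-2/3, Δ1=3/2
row 1: diag=10, rhs=13; c'=1/5, d'=13/10
back: M1=13/10
M: M0=0, M1=13/10, M2=0
seg 0: a=-1, c=M0/2=0, d=(M1−M0)/(6·3)=13/180, b=Δ0−h0·(2M0+M1)/6=-79/60
seg 1: a=-3, c=M1/2=13/20, d=(M2−M1)/(6·2)=-13/120, b=Δ1−h1·(2M1+M2)/6=19/30
t_q=7/2 → seg 1, τ=1/2; S=-3+19/30·τ+13/20·τ²+-13/120·τ³=-811/320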